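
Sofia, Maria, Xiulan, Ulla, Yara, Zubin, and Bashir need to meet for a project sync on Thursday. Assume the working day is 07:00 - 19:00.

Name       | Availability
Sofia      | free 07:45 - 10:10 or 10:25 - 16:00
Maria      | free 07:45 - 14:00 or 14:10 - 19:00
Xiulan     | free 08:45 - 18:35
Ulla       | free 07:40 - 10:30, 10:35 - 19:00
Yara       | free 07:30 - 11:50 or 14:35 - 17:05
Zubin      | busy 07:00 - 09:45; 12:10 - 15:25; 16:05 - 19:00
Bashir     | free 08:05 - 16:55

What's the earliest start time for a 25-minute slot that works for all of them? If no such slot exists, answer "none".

Sofia free: 07:45-10:10, 10:25-16:00.
Maria free: 07:45-14:00, 14:10-19:00.
Xiulan free: 08:45-18:35.
Ulla free: 07:40-10:30, 10:35-19:00.
Yara free: 07:30-11:50, 14:35-17:05.
Zubin free: 09:45-12:10, 15:25-16:05 (invert busy blocks within the working day).
Bashir free: 08:05-16:55.
Sofia ∩ Maria: 07:45-10:10, 10:25-14:00, 14:10-16:00.
Sofia ∩ Maria ∩ Xiulan: 08:45-10:10, 10:25-14:00, 14:10-16:00.
Sofia ∩ Maria ∩ Xiulan ∩ Ulla: 08:45-10:10, 10:25-10:30, 10:35-14:00, 14:10-16:00.
Sofia ∩ Maria ∩ Xiulan ∩ Ulla ∩ Yara: 08:45-10:10, 10:25-10:30, 10:35-11:50, 14:35-16:00.
Sofia ∩ Maria ∩ Xiulan ∩ Ulla ∩ Yara ∩ Zubin: 09:45-10:10, 10:25-10:30, 10:35-11:50, 15:25-16:00.
Sofia ∩ Maria ∩ Xiulan ∩ Ulla ∩ Yara ∩ Zubin ∩ Bashir: 09:45-10:10, 10:25-10:30, 10:35-11:50, 15:25-16:00.
The first common window of at least 25 minutes is 09:45-10:10, so the earliest start is 09:45.

09:45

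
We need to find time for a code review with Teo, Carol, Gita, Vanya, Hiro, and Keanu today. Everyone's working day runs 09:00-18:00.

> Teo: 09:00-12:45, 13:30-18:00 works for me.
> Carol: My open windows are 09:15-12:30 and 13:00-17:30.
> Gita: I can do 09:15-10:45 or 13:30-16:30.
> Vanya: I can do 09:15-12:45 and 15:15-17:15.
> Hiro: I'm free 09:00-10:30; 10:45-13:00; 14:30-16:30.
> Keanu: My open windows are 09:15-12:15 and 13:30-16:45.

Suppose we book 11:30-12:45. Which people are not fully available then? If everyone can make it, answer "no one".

Teo: free for 11:30-12:45. Carol: not fully free for 11:30-12:45. Gita: not fully free for 11:30-12:45. Vanya: free for 11:30-12:45. Hiro: free for 11:30-12:45. Keanu: not fully free for 11:30-12:45.

Carol, Gita, Keanu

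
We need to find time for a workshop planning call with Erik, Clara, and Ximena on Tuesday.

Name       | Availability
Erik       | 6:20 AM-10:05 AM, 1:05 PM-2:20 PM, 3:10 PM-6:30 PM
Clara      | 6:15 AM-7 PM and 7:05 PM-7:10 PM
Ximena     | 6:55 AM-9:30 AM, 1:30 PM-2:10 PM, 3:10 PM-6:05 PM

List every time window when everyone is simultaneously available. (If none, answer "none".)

Erik ∩ Clara: 06:20-10:05, 13:05-14:20, 15:10-18:30.
Erik ∩ Clara ∩ Ximena: 06:55-09:30, 13:30-14:10, 15:10-18:05.

06:55-09:30, 13:30-14:10, 15:10-18:05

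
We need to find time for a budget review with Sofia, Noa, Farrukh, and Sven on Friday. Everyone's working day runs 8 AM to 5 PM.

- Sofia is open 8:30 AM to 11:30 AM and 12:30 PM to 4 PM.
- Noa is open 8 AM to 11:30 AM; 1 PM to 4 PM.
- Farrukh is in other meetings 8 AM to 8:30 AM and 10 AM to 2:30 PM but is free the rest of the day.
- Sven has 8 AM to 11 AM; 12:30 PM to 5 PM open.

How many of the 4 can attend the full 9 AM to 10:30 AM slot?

3

Sofia free: 08:30-11:30, 12:30-16:00.
Noa free: 08:00-11:30, 13:00-16:00.
Farrukh free: 08:30-10:00, 14:30-17:00 (invert busy blocks within the working day).
Sven free: 08:00-11:00, 12:30-17:00.
Sofia, Noa, and Sven can make the full 09:00-10:30 slot — that's 3.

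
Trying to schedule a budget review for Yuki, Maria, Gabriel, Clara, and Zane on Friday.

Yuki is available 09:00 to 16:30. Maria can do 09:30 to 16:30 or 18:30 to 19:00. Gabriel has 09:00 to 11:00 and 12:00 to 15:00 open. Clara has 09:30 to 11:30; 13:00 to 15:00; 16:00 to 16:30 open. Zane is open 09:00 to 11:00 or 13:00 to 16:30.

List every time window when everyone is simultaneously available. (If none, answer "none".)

09:30-11:00, 13:00-15:00

Yuki ∩ Maria: 09:30-16:30.
Yuki ∩ Maria ∩ Gabriel: 09:30-11:00, 12:00-15:00.
Yuki ∩ Maria ∩ Gabriel ∩ Clara: 09:30-11:00, 13:00-15:00.
Yuki ∩ Maria ∩ Gabriel ∩ Clara ∩ Zane: 09:30-11:00, 13:00-15:00.
So the common availability across everyone is 09:30-11:00, 13:00-15:00.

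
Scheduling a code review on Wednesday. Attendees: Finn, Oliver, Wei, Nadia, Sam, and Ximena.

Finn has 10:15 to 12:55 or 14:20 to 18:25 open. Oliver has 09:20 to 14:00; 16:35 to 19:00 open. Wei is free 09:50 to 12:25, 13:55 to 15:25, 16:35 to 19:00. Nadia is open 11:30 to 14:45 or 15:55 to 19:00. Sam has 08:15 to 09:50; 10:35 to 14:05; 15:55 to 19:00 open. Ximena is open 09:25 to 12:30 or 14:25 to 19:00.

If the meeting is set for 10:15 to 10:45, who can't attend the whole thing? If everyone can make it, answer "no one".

Finn: free for 10:15-10:45. Oliver: free for 10:15-10:45. Wei: free for 10:15-10:45. Nadia: not fully free for 10:15-10:45. Sam: not fully free for 10:15-10:45. Ximena: free for 10:15-10:45.

Nadia, Sam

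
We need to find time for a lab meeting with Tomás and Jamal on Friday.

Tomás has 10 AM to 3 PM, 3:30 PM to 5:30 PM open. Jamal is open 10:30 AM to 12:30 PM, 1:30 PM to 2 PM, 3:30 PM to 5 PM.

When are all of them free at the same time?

10:30-12:30, 13:30-14:00, 15:30-17:00

Tomás ∩ Jamal: 10:30-12:30, 13:30-14:00, 15:30-17:00.
So the common availability across everyone is 10:30-12:30, 13:30-14:00, 15:30-17:00.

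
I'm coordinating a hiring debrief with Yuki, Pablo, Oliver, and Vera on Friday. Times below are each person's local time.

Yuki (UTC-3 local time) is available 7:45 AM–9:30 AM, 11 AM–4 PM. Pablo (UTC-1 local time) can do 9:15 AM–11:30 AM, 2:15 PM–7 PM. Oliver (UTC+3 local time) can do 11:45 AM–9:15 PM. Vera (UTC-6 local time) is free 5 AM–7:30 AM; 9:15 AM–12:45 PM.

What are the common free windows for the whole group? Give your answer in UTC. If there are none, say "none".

Yuki in UTC: 10:45-12:30, 14:00-19:00 (add 3h to convert from UTC-3).
Pablo in UTC: 10:15-12:30, 15:15-20:00 (add 1h to convert from UTC-1).
Oliver in UTC: 08:45-18:15 (subtract 3h to convert from UTC+3).
Vera in UTC: 11:00-13:30, 15:15-18:45 (add 6h to convert from UTC-6).
Yuki ∩ Pablo: 10:45-12:30, 15:15-19:00.
Yuki ∩ Pablo ∩ Oliver: 10:45-12:30, 15:15-18:15.
Yuki ∩ Pablo ∩ Oliver ∩ Vera: 11:00-12:30, 15:15-18:15.

11:00-12:30, 15:15-18:15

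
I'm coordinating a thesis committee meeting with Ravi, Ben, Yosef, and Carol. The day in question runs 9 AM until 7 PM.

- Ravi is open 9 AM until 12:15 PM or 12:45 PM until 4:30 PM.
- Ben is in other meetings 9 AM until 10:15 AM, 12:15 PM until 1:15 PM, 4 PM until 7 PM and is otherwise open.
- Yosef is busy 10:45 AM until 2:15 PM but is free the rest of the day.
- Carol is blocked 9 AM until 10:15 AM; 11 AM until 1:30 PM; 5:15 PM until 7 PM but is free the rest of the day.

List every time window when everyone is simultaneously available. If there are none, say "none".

10:15-10:45, 14:15-16:00

Ravi free: 09:00-12:15, 12:45-16:30.
Ben free: 10:15-12:15, 13:15-16:00 (invert busy blocks within the working day).
Yosef free: 09:00-10:45, 14:15-19:00 (invert busy blocks within the working day).
Carol free: 10:15-11:00, 13:30-17:15 (invert busy blocks within the working day).
Ravi ∩ Ben: 10:15-12:15, 13:15-16:00.
Ravi ∩ Ben ∩ Yosef: 10:15-10:45, 14:15-16:00.
Ravi ∩ Ben ∩ Yosef ∩ Carol: 10:15-10:45, 14:15-16:00.
So the common availability across everyone is 10:15-10:45, 14:15-16:00.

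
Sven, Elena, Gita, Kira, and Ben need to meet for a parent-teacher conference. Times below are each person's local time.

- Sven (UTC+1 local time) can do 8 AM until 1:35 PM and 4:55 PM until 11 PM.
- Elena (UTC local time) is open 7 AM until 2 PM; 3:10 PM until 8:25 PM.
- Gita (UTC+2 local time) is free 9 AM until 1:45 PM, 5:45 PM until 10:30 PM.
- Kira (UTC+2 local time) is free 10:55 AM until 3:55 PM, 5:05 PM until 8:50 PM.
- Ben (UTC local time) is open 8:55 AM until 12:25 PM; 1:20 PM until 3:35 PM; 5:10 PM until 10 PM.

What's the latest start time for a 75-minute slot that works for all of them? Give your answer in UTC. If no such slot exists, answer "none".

Sven in UTC: 07:00-12:35, 15:55-22:00 (subtract 1h to convert from UTC+1).
Elena in UTC: 07:00-14:00, 15:10-20:25.
Gita in UTC: 07:00-11:45, 15:45-20:30 (subtract 2h to convert from UTC+2).
Kira in UTC: 08:55-13:55, 15:05-18:50 (subtract 2h to convert from UTC+2).
Ben in UTC: 08:55-12:25, 13:20-15:35, 17:10-22:00.
Sven ∩ Elena: 07:00-12:35, 15:55-20:25.
Sven ∩ Elena ∩ Gita: 07:00-11:45, 15:55-20:25.
Sven ∩ Elena ∩ Gita ∩ Kira: 08:55-11:45, 15:55-18:50.
Sven ∩ Elena ∩ Gita ∩ Kira ∩ Ben: 08:55-11:45, 17:10-18:50.
Those are the intersection windows.
The last common window of at least 75 minutes is 17:10-18:50; a 75-minute meeting can start as late as 17:35 and still end by 18:50.

17:35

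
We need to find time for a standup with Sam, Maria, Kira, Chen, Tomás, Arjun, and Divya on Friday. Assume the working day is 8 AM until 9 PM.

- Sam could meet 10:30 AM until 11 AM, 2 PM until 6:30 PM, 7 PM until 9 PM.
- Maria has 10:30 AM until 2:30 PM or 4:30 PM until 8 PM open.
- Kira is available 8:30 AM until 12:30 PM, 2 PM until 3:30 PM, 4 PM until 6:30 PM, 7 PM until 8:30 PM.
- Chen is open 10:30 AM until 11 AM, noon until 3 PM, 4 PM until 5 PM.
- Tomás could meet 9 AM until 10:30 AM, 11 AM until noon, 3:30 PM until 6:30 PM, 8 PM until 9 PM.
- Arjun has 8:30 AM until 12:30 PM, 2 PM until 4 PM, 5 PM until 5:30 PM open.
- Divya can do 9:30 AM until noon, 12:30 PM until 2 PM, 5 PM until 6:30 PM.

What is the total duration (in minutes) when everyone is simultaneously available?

0

Sam ∩ Maria: 10:30-11:00, 14:00-14:30, 16:30-18:30, 19:00-20:00.
Sam ∩ Maria ∩ Kira: 10:30-11:00, 14:00-14:30, 16:30-18:30, 19:00-20:00.
Sam ∩ Maria ∩ Kira ∩ Chen: 10:30-11:00, 14:00-14:30, 16:30-17:00.
Sam ∩ Maria ∩ Kira ∩ Chen ∩ Tomás: 16:30-17:00.
Sam ∩ Maria ∩ Kira ∩ Chen ∩ Tomás ∩ Arjun: ∅.
Sam ∩ Maria ∩ Kira ∩ Chen ∩ Tomás ∩ Arjun ∩ Divya: ∅.
There is no time when everyone is free.
There is no common window, so the total is 0 minutes.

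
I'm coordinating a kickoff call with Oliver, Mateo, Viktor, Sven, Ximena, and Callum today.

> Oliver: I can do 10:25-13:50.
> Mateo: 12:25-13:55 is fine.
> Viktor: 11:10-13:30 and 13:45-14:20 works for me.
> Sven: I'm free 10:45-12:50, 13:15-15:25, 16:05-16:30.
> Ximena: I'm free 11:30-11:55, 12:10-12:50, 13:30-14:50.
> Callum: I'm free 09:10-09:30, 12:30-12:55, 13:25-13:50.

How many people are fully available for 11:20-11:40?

Oliver, Viktor, and Sven can make the full 11:20-11:40 slot — that's 3.

3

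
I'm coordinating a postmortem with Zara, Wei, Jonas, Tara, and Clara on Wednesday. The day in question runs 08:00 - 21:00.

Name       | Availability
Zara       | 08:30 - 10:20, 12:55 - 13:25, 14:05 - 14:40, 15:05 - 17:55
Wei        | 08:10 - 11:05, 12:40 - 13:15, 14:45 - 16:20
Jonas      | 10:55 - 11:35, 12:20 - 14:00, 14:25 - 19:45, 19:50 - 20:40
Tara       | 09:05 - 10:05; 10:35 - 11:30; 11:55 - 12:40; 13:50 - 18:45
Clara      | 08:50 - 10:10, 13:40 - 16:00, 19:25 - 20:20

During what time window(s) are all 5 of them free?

15:05-16:00

Zara ∩ Wei: 08:30-10:20, 12:55-13:15, 15:05-16:20.
Zara ∩ Wei ∩ Jonas: 12:55-13:15, 15:05-16:20.
Zara ∩ Wei ∩ Jonas ∩ Tara: 15:05-16:20.
Zara ∩ Wei ∩ Jonas ∩ Tara ∩ Clara: 15:05-16:00.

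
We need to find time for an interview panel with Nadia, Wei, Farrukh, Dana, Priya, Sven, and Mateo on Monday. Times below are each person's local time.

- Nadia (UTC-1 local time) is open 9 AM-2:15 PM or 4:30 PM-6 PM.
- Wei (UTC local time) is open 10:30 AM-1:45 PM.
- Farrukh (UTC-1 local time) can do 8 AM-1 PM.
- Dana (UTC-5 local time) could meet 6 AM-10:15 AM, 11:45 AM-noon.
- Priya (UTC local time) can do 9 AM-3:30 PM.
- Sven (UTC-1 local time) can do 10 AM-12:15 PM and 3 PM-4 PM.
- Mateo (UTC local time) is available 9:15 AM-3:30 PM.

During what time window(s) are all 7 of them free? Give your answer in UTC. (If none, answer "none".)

Nadia in UTC: 10:00-15:15, 17:30-19:00 (add 1h to convert from UTC-1).
Wei in UTC: 10:30-13:45.
Farrukh in UTC: 09:00-14:00 (add 1h to convert from UTC-1).
Dana in UTC: 11:00-15:15, 16:45-17:00 (add 5h to convert from UTC-5).
Priya in UTC: 09:00-15:30.
Sven in UTC: 11:00-13:15, 16:00-17:00 (add 1h to convert from UTC-1).
Mateo in UTC: 09:15-15:30.
Nadia ∩ Wei: 10:30-13:45.
Nadia ∩ Wei ∩ Farrukh: 10:30-13:45.
Nadia ∩ Wei ∩ Farrukh ∩ Dana: 11:00-13:45.
Nadia ∩ Wei ∩ Farrukh ∩ Dana ∩ Priya: 11:00-13:45.
Nadia ∩ Wei ∩ Farrukh ∩ Dana ∩ Priya ∩ Sven: 11:00-13:15.
Nadia ∩ Wei ∩ Farrukh ∩ Dana ∩ Priya ∩ Sven ∩ Mateo: 11:00-13:15.
So the common availability across everyone is 11:00-13:15.

11:00-13:15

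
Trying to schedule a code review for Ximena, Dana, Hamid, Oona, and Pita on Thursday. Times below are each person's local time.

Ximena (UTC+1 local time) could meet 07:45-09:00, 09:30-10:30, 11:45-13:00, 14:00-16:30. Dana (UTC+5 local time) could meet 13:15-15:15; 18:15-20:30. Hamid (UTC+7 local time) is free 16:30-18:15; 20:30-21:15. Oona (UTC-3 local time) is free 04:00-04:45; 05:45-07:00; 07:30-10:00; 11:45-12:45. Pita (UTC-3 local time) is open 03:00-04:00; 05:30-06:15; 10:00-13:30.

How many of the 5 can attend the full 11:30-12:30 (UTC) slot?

1

Ximena in UTC: 06:45-08:00, 08:30-09:30, 10:45-12:00, 13:00-15:30 (subtract 1h to convert from UTC+1).
Dana in UTC: 08:15-10:15, 13:15-15:30 (subtract 5h to convert from UTC+5).
Hamid in UTC: 09:30-11:15, 13:30-14:15 (subtract 7h to convert from UTC+7).
Oona in UTC: 07:00-07:45, 08:45-10:00, 10:30-13:00, 14:45-15:45 (add 3h to convert from UTC-3).
Pita in UTC: 06:00-07:00, 08:30-09:15, 13:00-16:30 (add 3h to convert from UTC-3).
Oona can make the full 11:30-12:30 slot — that's 1.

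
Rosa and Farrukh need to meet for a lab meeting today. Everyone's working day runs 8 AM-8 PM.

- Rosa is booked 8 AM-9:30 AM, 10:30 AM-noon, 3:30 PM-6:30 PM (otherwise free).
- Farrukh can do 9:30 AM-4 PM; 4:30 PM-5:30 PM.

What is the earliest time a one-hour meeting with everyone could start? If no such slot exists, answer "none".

Rosa free: 09:30-10:30, 12:00-15:30, 18:30-20:00 (invert busy blocks within the working day).
Farrukh free: 09:30-16:00, 16:30-17:30.
Rosa ∩ Farrukh: 09:30-10:30, 12:00-15:30.
The first common window of at least 60 minutes is 09:30-10:30, so the earliest start is 09:30.

09:30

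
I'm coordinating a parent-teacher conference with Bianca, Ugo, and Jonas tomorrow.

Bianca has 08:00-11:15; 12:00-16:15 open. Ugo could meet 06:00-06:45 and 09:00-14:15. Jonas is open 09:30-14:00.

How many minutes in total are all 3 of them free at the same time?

Bianca ∩ Ugo: 09:00-11:15, 12:00-14:15.
Bianca ∩ Ugo ∩ Jonas: 09:30-11:15, 12:00-14:00.
Summing the common windows: 105 + 120 = 225 minutes.

225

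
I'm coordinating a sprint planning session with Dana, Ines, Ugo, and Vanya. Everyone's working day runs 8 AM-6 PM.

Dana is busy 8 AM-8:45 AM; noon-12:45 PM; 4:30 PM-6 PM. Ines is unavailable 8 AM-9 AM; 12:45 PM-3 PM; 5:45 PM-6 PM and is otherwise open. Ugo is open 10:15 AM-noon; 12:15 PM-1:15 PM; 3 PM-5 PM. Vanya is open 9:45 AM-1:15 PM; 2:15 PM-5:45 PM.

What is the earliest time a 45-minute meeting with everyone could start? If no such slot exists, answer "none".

10:15

Dana free: 08:45-12:00, 12:45-16:30 (invert busy blocks within the working day).
Ines free: 09:00-12:45, 15:00-17:45 (invert busy blocks within the working day).
Ugo free: 10:15-12:00, 12:15-13:15, 15:00-17:00.
Vanya free: 09:45-13:15, 14:15-17:45.
Dana ∩ Ines: 09:00-12:00, 15:00-16:30.
Dana ∩ Ines ∩ Ugo: 10:15-12:00, 15:00-16:30.
Dana ∩ Ines ∩ Ugo ∩ Vanya: 10:15-12:00, 15:00-16:30.
The first common window of at least 45 minutes is 10:15-12:00, so the earliest start is 10:15.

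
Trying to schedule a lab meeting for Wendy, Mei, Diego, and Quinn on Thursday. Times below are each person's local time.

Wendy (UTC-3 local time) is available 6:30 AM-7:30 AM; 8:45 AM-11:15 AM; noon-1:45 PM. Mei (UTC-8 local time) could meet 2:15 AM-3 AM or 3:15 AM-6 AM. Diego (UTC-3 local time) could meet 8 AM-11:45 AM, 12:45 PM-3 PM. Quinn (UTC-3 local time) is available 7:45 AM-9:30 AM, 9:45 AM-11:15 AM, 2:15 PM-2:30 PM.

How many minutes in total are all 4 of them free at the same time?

Wendy in UTC: 09:30-10:30, 11:45-14:15, 15:00-16:45 (add 3h to convert from UTC-3).
Mei in UTC: 10:15-11:00, 11:15-14:00 (add 8h to convert from UTC-8).
Diego in UTC: 11:00-14:45, 15:45-18:00 (add 3h to convert from UTC-3).
Quinn in UTC: 10:45-12:30, 12:45-14:15, 17:15-17:30 (add 3h to convert from UTC-3).
Wendy ∩ Mei: 10:15-10:30, 11:45-14:00.
Wendy ∩ Mei ∩ Diego: 11:45-14:00.
Wendy ∩ Mei ∩ Diego ∩ Quinn: 11:45-12:30, 12:45-14:00.
Summing the common windows: 45 + 75 = 120 minutes.

120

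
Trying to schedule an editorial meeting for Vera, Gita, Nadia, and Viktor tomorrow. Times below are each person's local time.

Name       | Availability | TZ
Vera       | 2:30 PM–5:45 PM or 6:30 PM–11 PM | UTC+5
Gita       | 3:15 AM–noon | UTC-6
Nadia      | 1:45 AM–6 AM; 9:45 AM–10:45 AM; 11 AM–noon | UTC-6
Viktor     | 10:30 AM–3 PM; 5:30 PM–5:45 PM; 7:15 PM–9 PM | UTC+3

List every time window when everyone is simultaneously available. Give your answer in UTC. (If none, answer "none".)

Vera in UTC: 09:30-12:45, 13:30-18:00 (subtract 5h to convert from UTC+5).
Gita in UTC: 09:15-18:00 (add 6h to convert from UTC-6).
Nadia in UTC: 07:45-12:00, 15:45-16:45, 17:00-18:00 (add 6h to convert from UTC-6).
Viktor in UTC: 07:30-12:00, 14:30-14:45, 16:15-18:00 (subtract 3h to convert from UTC+3).
Vera ∩ Gita: 09:30-12:45, 13:30-18:00.
Vera ∩ Gita ∩ Nadia: 09:30-12:00, 15:45-16:45, 17:00-18:00.
Vera ∩ Gita ∩ Nadia ∩ Viktor: 09:30-12:00, 16:15-16:45, 17:00-18:00.
Those are the intersection windows.

09:30-12:00, 16:15-16:45, 17:00-18:00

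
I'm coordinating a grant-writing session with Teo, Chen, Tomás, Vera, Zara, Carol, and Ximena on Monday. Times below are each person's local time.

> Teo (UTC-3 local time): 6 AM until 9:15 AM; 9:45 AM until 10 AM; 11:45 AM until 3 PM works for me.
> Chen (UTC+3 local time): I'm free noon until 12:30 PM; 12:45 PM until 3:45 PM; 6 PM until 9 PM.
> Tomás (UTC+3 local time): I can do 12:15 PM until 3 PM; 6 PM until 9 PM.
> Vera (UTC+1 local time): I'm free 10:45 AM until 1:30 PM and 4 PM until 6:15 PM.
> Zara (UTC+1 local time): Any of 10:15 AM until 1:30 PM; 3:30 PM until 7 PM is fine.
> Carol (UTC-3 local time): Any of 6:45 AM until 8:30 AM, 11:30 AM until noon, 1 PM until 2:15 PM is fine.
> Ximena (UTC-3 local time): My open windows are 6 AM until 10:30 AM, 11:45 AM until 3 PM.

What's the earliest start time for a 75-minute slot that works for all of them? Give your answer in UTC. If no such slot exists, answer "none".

09:45

Teo in UTC: 09:00-12:15, 12:45-13:00, 14:45-18:00 (add 3h to convert from UTC-3).
Chen in UTC: 09:00-09:30, 09:45-12:45, 15:00-18:00 (subtract 3h to convert from UTC+3).
Tomás in UTC: 09:15-12:00, 15:00-18:00 (subtract 3h to convert from UTC+3).
Vera in UTC: 09:45-12:30, 15:00-17:15 (subtract 1h to convert from UTC+1).
Zara in UTC: 09:15-12:30, 14:30-18:00 (subtract 1h to convert from UTC+1).
Carol in UTC: 09:45-11:30, 14:30-15:00, 16:00-17:15 (add 3h to convert from UTC-3).
Ximena in UTC: 09:00-13:30, 14:45-18:00 (add 3h to convert from UTC-3).
Teo ∩ Chen: 09:00-09:30, 09:45-12:15, 15:00-18:00.
Teo ∩ Chen ∩ Tomás: 09:15-09:30, 09:45-12:00, 15:00-18:00.
Teo ∩ Chen ∩ Tomás ∩ Vera: 09:45-12:00, 15:00-17:15.
Teo ∩ Chen ∩ Tomás ∩ Vera ∩ Zara: 09:45-12:00, 15:00-17:15.
Teo ∩ Chen ∩ Tomás ∩ Vera ∩ Zara ∩ Carol: 09:45-11:30, 16:00-17:15.
Teo ∩ Chen ∩ Tomás ∩ Vera ∩ Zara ∩ Carol ∩ Ximena: 09:45-11:30, 16:00-17:15.
So the common availability across everyone is 09:45-11:30, 16:00-17:15.
The first common window of at least 75 minutes is 09:45-11:30, so the earliest start is 09:45.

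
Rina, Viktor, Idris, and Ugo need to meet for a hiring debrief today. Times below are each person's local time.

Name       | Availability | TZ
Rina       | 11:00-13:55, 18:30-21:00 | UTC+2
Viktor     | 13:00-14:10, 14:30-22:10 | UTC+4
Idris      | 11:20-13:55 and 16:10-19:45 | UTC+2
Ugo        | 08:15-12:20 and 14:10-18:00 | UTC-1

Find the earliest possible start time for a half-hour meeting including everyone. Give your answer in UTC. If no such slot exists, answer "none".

09:20

Rina in UTC: 09:00-11:55, 16:30-19:00 (subtract 2h to convert from UTC+2).
Viktor in UTC: 09:00-10:10, 10:30-18:10 (subtract 4h to convert from UTC+4).
Idris in UTC: 09:20-11:55, 14:10-17:45 (subtract 2h to convert from UTC+2).
Ugo in UTC: 09:15-13:20, 15:10-19:00 (add 1h to convert from UTC-1).
Rina ∩ Viktor: 09:00-10:10, 10:30-11:55, 16:30-18:10.
Rina ∩ Viktor ∩ Idris: 09:20-10:10, 10:30-11:55, 16:30-17:45.
Rina ∩ Viktor ∩ Idris ∩ Ugo: 09:20-10:10, 10:30-11:55, 16:30-17:45.
The first common window of at least 30 minutes is 09:20-10:10, so the earliest start is 09:20.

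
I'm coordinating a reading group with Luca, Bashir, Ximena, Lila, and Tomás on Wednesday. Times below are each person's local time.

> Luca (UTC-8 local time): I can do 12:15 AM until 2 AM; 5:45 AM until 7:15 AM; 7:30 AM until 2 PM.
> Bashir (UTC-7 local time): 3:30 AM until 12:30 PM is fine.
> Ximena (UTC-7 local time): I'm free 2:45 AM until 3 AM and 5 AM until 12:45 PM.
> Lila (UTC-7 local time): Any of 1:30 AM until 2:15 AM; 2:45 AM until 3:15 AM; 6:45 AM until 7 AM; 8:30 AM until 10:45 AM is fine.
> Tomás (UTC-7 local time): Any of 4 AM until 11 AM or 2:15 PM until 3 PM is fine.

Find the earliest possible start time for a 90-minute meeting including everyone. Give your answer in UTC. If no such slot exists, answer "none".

Luca in UTC: 08:15-10:00, 13:45-15:15, 15:30-22:00 (add 8h to convert from UTC-8).
Bashir in UTC: 10:30-19:30 (add 7h to convert from UTC-7).
Ximena in UTC: 09:45-10:00, 12:00-19:45 (add 7h to convert from UTC-7).
Lila in UTC: 08:30-09:15, 09:45-10:15, 13:45-14:00, 15:30-17:45 (add 7h to convert from UTC-7).
Tomás in UTC: 11:00-18:00, 21:15-22:00 (add 7h to convert from UTC-7).
Luca ∩ Bashir: 13:45-15:15, 15:30-19:30.
Luca ∩ Bashir ∩ Ximena: 13:45-15:15, 15:30-19:30.
Luca ∩ Bashir ∩ Ximena ∩ Lila: 13:45-14:00, 15:30-17:45.
Luca ∩ Bashir ∩ Ximena ∩ Lila ∩ Tomás: 13:45-14:00, 15:30-17:45.
Those are the intersection windows.
The first common window of at least 90 minutes is 15:30-17:45, so the earliest start is 15:30.

15:30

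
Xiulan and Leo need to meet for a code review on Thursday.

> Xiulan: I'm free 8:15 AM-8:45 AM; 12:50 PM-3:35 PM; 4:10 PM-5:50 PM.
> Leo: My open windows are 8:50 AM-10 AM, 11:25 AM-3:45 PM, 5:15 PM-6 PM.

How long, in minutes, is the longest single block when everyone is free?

165

Xiulan ∩ Leo: 12:50-15:35, 17:15-17:50.
The longest is 12:50-15:35 at 165 minutes.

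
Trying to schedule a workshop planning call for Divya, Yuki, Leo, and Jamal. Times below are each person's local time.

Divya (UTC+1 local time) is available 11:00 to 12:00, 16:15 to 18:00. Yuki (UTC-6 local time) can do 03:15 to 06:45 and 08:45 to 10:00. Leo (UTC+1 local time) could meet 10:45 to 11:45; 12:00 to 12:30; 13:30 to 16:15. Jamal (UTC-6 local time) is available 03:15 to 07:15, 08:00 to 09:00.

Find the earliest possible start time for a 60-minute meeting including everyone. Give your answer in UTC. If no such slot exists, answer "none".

Divya in UTC: 10:00-11:00, 15:15-17:00 (subtract 1h to convert from UTC+1).
Yuki in UTC: 09:15-12:45, 14:45-16:00 (add 6h to convert from UTC-6).
Leo in UTC: 09:45-10:45, 11:00-11:30, 12:30-15:15 (subtract 1h to convert from UTC+1).
Jamal in UTC: 09:15-13:15, 14:00-15:00 (add 6h to convert from UTC-6).
Divya ∩ Yuki: 10:00-11:00, 15:15-16:00.
Divya ∩ Yuki ∩ Leo: 10:00-10:45.
Divya ∩ Yuki ∩ Leo ∩ Jamal: 10:00-10:45.
Those are the intersection windows.
No common window is at least 60 minutes long.

none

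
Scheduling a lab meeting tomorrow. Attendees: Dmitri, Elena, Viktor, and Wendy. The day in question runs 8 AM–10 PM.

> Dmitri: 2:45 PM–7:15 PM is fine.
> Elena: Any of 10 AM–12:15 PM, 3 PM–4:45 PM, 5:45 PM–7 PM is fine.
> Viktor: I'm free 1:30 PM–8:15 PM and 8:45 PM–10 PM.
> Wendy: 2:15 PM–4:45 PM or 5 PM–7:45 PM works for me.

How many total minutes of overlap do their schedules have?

180

Dmitri ∩ Elena: 15:00-16:45, 17:45-19:00.
Dmitri ∩ Elena ∩ Viktor: 15:00-16:45, 17:45-19:00.
Dmitri ∩ Elena ∩ Viktor ∩ Wendy: 15:00-16:45, 17:45-19:00.
Summing the common windows: 105 + 75 = 180 minutes.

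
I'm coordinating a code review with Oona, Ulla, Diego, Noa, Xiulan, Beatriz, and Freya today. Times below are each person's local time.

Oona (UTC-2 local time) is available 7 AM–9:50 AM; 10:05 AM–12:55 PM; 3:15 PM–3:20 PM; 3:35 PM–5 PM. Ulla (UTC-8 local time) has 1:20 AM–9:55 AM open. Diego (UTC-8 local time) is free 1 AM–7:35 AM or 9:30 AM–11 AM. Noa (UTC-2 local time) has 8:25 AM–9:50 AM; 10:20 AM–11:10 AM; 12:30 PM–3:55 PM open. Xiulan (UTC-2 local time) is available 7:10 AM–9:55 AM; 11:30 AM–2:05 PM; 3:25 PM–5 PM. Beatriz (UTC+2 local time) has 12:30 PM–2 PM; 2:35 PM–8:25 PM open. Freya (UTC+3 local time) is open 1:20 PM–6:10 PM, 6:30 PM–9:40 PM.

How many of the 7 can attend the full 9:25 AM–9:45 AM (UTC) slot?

Oona in UTC: 09:00-11:50, 12:05-14:55, 17:15-17:20, 17:35-19:00 (add 2h to convert from UTC-2).
Ulla in UTC: 09:20-17:55 (add 8h to convert from UTC-8).
Diego in UTC: 09:00-15:35, 17:30-19:00 (add 8h to convert from UTC-8).
Noa in UTC: 10:25-11:50, 12:20-13:10, 14:30-17:55 (add 2h to convert from UTC-2).
Xiulan in UTC: 09:10-11:55, 13:30-16:05, 17:25-19:00 (add 2h to convert from UTC-2).
Beatriz in UTC: 10:30-12:00, 12:35-18:25 (subtract 2h to convert from UTC+2).
Freya in UTC: 10:20-15:10, 15:30-18:40 (subtract 3h to convert from UTC+3).
Oona, Ulla, Diego, and Xiulan can make the full 09:25-09:45 slot — that's 4.

4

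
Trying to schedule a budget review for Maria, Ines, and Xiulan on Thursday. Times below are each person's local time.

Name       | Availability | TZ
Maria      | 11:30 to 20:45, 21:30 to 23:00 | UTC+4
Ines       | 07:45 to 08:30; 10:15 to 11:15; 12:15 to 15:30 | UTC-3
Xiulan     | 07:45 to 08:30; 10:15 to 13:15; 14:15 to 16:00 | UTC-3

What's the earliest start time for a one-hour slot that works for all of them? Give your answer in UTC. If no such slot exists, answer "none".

Maria in UTC: 07:30-16:45, 17:30-19:00 (subtract 4h to convert from UTC+4).
Ines in UTC: 10:45-11:30, 13:15-14:15, 15:15-18:30 (add 3h to convert from UTC-3).
Xiulan in UTC: 10:45-11:30, 13:15-16:15, 17:15-19:00 (add 3h to convert from UTC-3).
Maria ∩ Ines: 10:45-11:30, 13:15-14:15, 15:15-16:45, 17:30-18:30.
Maria ∩ Ines ∩ Xiulan: 10:45-11:30, 13:15-14:15, 15:15-16:15, 17:30-18:30.
The first common window of at least 60 minutes is 13:15-14:15, so the earliest start is 13:15.

13:15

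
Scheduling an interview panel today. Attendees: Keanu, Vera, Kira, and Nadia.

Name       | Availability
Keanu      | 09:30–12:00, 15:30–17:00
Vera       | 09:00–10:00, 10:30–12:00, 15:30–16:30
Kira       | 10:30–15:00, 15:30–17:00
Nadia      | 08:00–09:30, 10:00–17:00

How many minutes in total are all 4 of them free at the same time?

Keanu ∩ Vera: 09:30-10:00, 10:30-12:00, 15:30-16:30.
Keanu ∩ Vera ∩ Kira: 10:30-12:00, 15:30-16:30.
Keanu ∩ Vera ∩ Kira ∩ Nadia: 10:30-12:00, 15:30-16:30.
Summing the common windows: 90 + 60 = 150 minutes.

150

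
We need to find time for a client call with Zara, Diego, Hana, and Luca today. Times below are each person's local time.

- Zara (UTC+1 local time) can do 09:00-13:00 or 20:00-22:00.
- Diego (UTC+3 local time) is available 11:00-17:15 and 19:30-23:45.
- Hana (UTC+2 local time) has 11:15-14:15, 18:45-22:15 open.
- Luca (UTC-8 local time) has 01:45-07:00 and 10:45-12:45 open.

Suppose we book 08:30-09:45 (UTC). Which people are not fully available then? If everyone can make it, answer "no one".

Zara in UTC: 08:00-12:00, 19:00-21:00 (subtract 1h to convert from UTC+1).
Diego in UTC: 08:00-14:15, 16:30-20:45 (subtract 3h to convert from UTC+3).
Hana in UTC: 09:15-12:15, 16:45-20:15 (subtract 2h to convert from UTC+2).
Luca in UTC: 09:45-15:00, 18:45-20:45 (add 8h to convert from UTC-8).
Zara: free for 08:30-09:45. Diego: free for 08:30-09:45. Hana: not fully free for 08:30-09:45. Luca: not fully free for 08:30-09:45.

Hana, Luca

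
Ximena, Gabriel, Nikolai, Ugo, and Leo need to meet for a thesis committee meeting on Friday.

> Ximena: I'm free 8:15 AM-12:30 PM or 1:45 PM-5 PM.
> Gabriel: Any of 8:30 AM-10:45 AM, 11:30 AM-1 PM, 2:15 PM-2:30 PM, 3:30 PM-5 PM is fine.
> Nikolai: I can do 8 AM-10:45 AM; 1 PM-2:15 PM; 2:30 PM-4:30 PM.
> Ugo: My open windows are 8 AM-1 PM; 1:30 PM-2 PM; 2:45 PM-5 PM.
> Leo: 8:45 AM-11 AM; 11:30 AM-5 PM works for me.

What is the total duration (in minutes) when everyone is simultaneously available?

Ximena ∩ Gabriel: 08:30-10:45, 11:30-12:30, 14:15-14:30, 15:30-17:00.
Ximena ∩ Gabriel ∩ Nikolai: 08:30-10:45, 15:30-16:30.
Ximena ∩ Gabriel ∩ Nikolai ∩ Ugo: 08:30-10:45, 15:30-16:30.
Ximena ∩ Gabriel ∩ Nikolai ∩ Ugo ∩ Leo: 08:45-10:45, 15:30-16:30.
Summing the common windows: 120 + 60 = 180 minutes.

180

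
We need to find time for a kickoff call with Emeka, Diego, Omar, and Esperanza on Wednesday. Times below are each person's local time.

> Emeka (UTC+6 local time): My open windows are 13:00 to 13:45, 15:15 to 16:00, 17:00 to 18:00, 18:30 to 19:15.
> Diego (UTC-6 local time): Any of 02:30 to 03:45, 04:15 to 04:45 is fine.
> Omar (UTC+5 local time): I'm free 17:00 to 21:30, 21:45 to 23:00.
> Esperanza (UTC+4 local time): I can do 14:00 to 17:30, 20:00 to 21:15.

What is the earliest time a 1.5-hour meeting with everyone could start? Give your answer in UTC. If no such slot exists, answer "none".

none

Emeka in UTC: 07:00-07:45, 09:15-10:00, 11:00-12:00, 12:30-13:15 (subtract 6h to convert from UTC+6).
Diego in UTC: 08:30-09:45, 10:15-10:45 (add 6h to convert from UTC-6).
Omar in UTC: 12:00-16:30, 16:45-18:00 (subtract 5h to convert from UTC+5).
Esperanza in UTC: 10:00-13:30, 16:00-17:15 (subtract 4h to convert from UTC+4).
Emeka ∩ Diego: 09:15-09:45.
Emeka ∩ Diego ∩ Omar: ∅.
Emeka ∩ Diego ∩ Omar ∩ Esperanza: ∅.
There is no time when everyone is free.
No common window is at least 90 minutes long.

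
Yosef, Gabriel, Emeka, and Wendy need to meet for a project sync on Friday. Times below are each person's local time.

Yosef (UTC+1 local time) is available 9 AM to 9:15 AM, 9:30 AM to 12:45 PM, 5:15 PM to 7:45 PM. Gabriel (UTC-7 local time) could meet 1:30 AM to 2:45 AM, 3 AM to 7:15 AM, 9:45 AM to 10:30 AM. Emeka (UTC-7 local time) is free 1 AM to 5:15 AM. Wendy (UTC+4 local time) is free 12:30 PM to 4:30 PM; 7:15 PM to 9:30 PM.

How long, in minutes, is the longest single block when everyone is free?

Yosef in UTC: 08:00-08:15, 08:30-11:45, 16:15-18:45 (subtract 1h to convert from UTC+1).
Gabriel in UTC: 08:30-09:45, 10:00-14:15, 16:45-17:30 (add 7h to convert from UTC-7).
Emeka in UTC: 08:00-12:15 (add 7h to convert from UTC-7).
Wendy in UTC: 08:30-12:30, 15:15-17:30 (subtract 4h to convert from UTC+4).
Yosef ∩ Gabriel: 08:30-09:45, 10:00-11:45, 16:45-17:30.
Yosef ∩ Gabriel ∩ Emeka: 08:30-09:45, 10:00-11:45.
Yosef ∩ Gabriel ∩ Emeka ∩ Wendy: 08:30-09:45, 10:00-11:45.
Those are the intersection windows.
The longest is 10:00-11:45 at 105 minutes.

105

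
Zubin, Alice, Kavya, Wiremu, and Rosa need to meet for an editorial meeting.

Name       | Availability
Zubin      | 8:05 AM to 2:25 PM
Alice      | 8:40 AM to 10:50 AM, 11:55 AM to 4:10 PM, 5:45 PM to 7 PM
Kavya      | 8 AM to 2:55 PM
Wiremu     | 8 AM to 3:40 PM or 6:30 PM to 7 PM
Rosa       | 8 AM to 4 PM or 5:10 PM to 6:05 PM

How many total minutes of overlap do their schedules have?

Zubin ∩ Alice: 08:40-10:50, 11:55-14:25.
Zubin ∩ Alice ∩ Kavya: 08:40-10:50, 11:55-14:25.
Zubin ∩ Alice ∩ Kavya ∩ Wiremu: 08:40-10:50, 11:55-14:25.
Zubin ∩ Alice ∩ Kavya ∩ Wiremu ∩ Rosa: 08:40-10:50, 11:55-14:25.
Summing the common windows: 130 + 150 = 280 minutes.

280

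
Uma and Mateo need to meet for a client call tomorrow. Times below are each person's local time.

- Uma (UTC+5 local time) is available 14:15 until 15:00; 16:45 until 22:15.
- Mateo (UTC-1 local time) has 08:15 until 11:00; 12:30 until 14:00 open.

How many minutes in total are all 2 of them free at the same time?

150

Uma in UTC: 09:15-10:00, 11:45-17:15 (subtract 5h to convert from UTC+5).
Mateo in UTC: 09:15-12:00, 13:30-15:00 (add 1h to convert from UTC-1).
Uma ∩ Mateo: 09:15-10:00, 11:45-12:00, 13:30-15:00.
So the common availability across everyone is 09:15-10:00, 11:45-12:00, 13:30-15:00.
Summing the common windows: 45 + 15 + 90 = 150 minutes.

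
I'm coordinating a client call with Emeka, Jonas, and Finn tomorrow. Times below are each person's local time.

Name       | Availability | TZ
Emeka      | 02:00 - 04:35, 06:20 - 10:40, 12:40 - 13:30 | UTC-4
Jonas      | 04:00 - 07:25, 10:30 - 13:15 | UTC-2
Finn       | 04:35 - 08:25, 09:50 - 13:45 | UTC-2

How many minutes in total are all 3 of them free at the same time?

Emeka in UTC: 06:00-08:35, 10:20-14:40, 16:40-17:30 (add 4h to convert from UTC-4).
Jonas in UTC: 06:00-09:25, 12:30-15:15 (add 2h to convert from UTC-2).
Finn in UTC: 06:35-10:25, 11:50-15:45 (add 2h to convert from UTC-2).
Emeka ∩ Jonas: 06:00-08:35, 12:30-14:40.
Emeka ∩ Jonas ∩ Finn: 06:35-08:35, 12:30-14:40.
Summing the common windows: 120 + 130 = 250 minutes.

250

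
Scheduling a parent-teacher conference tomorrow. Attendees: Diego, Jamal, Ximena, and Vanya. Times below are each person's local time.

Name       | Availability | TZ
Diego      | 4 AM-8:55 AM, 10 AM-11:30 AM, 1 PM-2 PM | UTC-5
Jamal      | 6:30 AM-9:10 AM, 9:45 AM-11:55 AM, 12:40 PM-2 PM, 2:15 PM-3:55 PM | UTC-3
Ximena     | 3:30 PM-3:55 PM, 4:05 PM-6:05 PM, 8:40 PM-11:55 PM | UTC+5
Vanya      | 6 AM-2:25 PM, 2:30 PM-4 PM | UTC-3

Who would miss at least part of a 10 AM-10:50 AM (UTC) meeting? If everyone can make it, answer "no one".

Ximena

Diego in UTC: 09:00-13:55, 15:00-16:30, 18:00-19:00 (add 5h to convert from UTC-5).
Jamal in UTC: 09:30-12:10, 12:45-14:55, 15:40-17:00, 17:15-18:55 (add 3h to convert from UTC-3).
Ximena in UTC: 10:30-10:55, 11:05-13:05, 15:40-18:55 (subtract 5h to convert from UTC+5).
Vanya in UTC: 09:00-17:25, 17:30-19:00 (add 3h to convert from UTC-3).
Diego: free for 10:00-10:50. Jamal: free for 10:00-10:50. Ximena: not fully free for 10:00-10:50. Vanya: free for 10:00-10:50.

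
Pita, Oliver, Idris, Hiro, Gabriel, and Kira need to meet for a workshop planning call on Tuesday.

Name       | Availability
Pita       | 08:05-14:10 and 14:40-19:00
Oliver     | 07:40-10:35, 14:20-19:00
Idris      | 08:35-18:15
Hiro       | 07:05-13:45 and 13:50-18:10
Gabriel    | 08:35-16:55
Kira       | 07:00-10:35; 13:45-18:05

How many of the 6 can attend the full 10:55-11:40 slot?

Pita, Idris, Hiro, and Gabriel can make the full 10:55-11:40 slot — that's 4.

4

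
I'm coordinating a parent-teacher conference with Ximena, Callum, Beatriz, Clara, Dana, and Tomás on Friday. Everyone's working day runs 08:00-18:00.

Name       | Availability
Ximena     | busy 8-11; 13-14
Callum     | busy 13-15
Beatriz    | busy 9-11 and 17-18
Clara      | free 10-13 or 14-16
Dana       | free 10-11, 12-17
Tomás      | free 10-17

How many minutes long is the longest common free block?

Ximena free: 11:00-13:00, 14:00-18:00 (invert busy blocks within the working day).
Callum free: 08:00-13:00, 15:00-18:00 (invert busy blocks within the working day).
Beatriz free: 08:00-09:00, 11:00-17:00 (invert busy blocks within the working day).
Clara free: 10:00-13:00, 14:00-16:00.
Dana free: 10:00-11:00, 12:00-17:00.
Tomás free: 10:00-17:00.
Ximena ∩ Callum: 11:00-13:00, 15:00-18:00.
Ximena ∩ Callum ∩ Beatriz: 11:00-13:00, 15:00-17:00.
Ximena ∩ Callum ∩ Beatriz ∩ Clara: 11:00-13:00, 15:00-16:00.
Ximena ∩ Callum ∩ Beatriz ∩ Clara ∩ Dana: 12:00-13:00, 15:00-16:00.
Ximena ∩ Callum ∩ Beatriz ∩ Clara ∩ Dana ∩ Tomás: 12:00-13:00, 15:00-16:00.
The longest is 12:00-13:00 at 60 minutes.

60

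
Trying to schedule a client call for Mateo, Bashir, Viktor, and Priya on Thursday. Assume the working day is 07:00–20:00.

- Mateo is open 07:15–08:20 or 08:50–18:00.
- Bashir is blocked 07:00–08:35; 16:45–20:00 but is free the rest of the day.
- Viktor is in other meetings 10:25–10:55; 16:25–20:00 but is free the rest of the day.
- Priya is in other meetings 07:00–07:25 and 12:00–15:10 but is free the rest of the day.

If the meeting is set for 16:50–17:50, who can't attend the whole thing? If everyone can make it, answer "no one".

Bashir, Viktor

Mateo free: 07:15-08:20, 08:50-18:00.
Bashir free: 08:35-16:45 (invert busy blocks within the working day).
Viktor free: 07:00-10:25, 10:55-16:25 (invert busy blocks within the working day).
Priya free: 07:25-12:00, 15:10-20:00 (invert busy blocks within the working day).
Mateo: free for 16:50-17:50. Bashir: not fully free for 16:50-17:50. Viktor: not fully free for 16:50-17:50. Priya: free for 16:50-17:50.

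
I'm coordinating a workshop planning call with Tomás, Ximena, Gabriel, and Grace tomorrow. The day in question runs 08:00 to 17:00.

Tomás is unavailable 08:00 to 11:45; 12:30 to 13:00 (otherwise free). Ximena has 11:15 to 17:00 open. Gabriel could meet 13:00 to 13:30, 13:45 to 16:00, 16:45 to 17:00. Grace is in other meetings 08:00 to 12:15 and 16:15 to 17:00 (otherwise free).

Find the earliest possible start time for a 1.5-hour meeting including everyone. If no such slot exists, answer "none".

13:45

Tomás free: 11:45-12:30, 13:00-17:00 (invert busy blocks within the working day).
Ximena free: 11:15-17:00.
Gabriel free: 13:00-13:30, 13:45-16:00, 16:45-17:00.
Grace free: 12:15-16:15 (invert busy blocks within the working day).
Tomás ∩ Ximena: 11:45-12:30, 13:00-17:00.
Tomás ∩ Ximena ∩ Gabriel: 13:00-13:30, 13:45-16:00, 16:45-17:00.
Tomás ∩ Ximena ∩ Gabriel ∩ Grace: 13:00-13:30, 13:45-16:00.
Those are the intersection windows.
The first common window of at least 90 minutes is 13:45-16:00, so the earliest start is 13:45.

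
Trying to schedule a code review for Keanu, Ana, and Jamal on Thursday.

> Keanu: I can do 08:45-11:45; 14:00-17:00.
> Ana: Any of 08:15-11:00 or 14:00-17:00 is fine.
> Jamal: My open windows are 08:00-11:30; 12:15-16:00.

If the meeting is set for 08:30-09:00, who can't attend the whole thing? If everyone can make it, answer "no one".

Keanu

Keanu: not fully free for 08:30-09:00. Ana: free for 08:30-09:00. Jamal: free for 08:30-09:00.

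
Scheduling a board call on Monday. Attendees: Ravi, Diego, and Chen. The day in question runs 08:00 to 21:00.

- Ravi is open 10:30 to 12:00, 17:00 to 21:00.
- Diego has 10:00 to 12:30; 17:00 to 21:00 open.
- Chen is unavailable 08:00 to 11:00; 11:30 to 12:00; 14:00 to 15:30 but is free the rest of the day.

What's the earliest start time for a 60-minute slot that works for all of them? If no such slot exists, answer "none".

Ravi free: 10:30-12:00, 17:00-21:00.
Diego free: 10:00-12:30, 17:00-21:00.
Chen free: 11:00-11:30, 12:00-14:00, 15:30-21:00 (invert busy blocks within the working day).
Ravi ∩ Diego: 10:30-12:00, 17:00-21:00.
Ravi ∩ Diego ∩ Chen: 11:00-11:30, 17:00-21:00.
Those are the intersection windows.
The first common window of at least 60 minutes is 17:00-21:00, so the earliest start is 17:00.

17:00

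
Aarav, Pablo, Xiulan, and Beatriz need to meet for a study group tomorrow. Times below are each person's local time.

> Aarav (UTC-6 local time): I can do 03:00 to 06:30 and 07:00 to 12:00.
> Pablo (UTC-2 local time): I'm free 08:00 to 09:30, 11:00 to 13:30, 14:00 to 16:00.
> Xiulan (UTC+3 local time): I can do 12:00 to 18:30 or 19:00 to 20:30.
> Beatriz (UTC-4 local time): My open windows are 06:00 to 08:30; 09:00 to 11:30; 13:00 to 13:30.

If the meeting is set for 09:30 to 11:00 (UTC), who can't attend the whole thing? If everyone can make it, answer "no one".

Beatriz, Pablo

Aarav in UTC: 09:00-12:30, 13:00-18:00 (add 6h to convert from UTC-6).
Pablo in UTC: 10:00-11:30, 13:00-15:30, 16:00-18:00 (add 2h to convert from UTC-2).
Xiulan in UTC: 09:00-15:30, 16:00-17:30 (subtract 3h to convert from UTC+3).
Beatriz in UTC: 10:00-12:30, 13:00-15:30, 17:00-17:30 (add 4h to convert from UTC-4).
Aarav: free for 09:30-11:00. Pablo: not fully free for 09:30-11:00. Xiulan: free for 09:30-11:00. Beatriz: not fully free for 09:30-11:00.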